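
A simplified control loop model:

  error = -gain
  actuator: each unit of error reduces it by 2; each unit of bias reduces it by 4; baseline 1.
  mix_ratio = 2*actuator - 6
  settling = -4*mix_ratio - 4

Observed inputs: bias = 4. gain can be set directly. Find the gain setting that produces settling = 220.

gain = -5

Substituting into the actuator equation gives actuator = 2*gain - 15.
Substituting into the mix_ratio equation gives mix_ratio = 4*gain - 36.
settling becomes -16*gain + 140.
Solve -16*gain + 140 = 220: gain = (220 - 140) / -16 = -5.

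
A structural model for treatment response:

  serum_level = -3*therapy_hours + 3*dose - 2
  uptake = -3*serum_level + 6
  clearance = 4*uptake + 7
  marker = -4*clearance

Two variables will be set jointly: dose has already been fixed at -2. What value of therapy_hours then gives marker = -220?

therapy_hours = -2

With dose held at -2:
Substituting into the serum_level equation gives serum_level = -3*therapy_hours - 8.
Substituting into the uptake equation gives uptake = 9*therapy_hours + 30.
clearance becomes 36*therapy_hours + 127.
This gives marker = -144*therapy_hours - 508.
Solve -144*therapy_hours - 508 = -220: therapy_hours = (-220 + 508) / -144 = -2.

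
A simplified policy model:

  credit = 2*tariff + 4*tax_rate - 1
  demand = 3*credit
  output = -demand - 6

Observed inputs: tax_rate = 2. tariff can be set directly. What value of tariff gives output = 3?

tariff = -5

Substituting into the credit equation gives credit = 2*tariff + 7.
demand becomes 6*tariff + 21.
Substituting into the output equation gives output = -6*tariff - 27.
Solve -6*tariff - 27 = 3: tariff = (3 + 27) / -6 = -5.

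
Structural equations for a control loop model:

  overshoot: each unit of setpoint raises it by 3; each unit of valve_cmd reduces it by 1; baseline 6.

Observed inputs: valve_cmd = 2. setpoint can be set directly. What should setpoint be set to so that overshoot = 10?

Substituting into the overshoot equation gives overshoot = 3*setpoint + 4.
Solve 3*setpoint + 4 = 10: setpoint = (10 - 4) / 3 = 2.

setpoint = 2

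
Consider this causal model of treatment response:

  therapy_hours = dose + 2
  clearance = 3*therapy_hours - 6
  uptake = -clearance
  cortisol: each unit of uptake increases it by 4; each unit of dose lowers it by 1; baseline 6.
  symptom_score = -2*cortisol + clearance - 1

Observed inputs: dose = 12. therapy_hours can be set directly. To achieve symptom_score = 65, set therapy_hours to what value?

Intervening on therapy_hours fixes its value directly, overriding its dependence on dose.
Substituting into the uptake equation gives uptake = -3*therapy_hours + 6.
So cortisol = -12*therapy_hours + 18.
symptom_score becomes 27*therapy_hours - 43.
Solve 27*therapy_hours - 43 = 65: therapy_hours = (65 + 43) / 27 = 4.

therapy_hours = 4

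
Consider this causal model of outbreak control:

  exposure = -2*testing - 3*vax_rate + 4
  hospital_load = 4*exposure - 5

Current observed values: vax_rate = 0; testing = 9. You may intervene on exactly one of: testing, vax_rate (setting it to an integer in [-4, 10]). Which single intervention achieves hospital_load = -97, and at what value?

set vax_rate = 3

Intervening on testing: hospital_load = -8*testing + 11. Reaching -97 requires testing = 27/2, not an integer.
Intervening on vax_rate: with other inputs at their observed values, hospital_load = -12*vax_rate - 61. Solving for -97 gives vax_rate = 3, within [-4, 10].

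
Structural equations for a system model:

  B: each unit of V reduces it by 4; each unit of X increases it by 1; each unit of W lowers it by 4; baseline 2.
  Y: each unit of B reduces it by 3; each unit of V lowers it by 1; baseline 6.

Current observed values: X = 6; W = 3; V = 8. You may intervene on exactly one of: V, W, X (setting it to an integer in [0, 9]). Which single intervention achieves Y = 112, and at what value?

set X = 4

Intervening on V: Y = 11*V + 18. Reaching 112 requires V = 94/11, not an integer.
Intervening on W: Y = 12*W + 70. Reaching 112 requires W = 7/2, not an integer.
Intervening on X: with other inputs at their observed values, Y = -3*X + 124. Solving for 112 gives X = 4, within [0, 9].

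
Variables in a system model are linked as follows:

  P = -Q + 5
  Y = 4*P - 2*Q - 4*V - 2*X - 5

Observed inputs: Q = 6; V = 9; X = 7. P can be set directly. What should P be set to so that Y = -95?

Intervening on P fixes its value directly, overriding its dependence on Q.
Substituting into the Y equation gives Y = 4*P - 67.
Solve 4*P - 67 = -95: P = (-95 + 67) / 4 = -7.

P = -7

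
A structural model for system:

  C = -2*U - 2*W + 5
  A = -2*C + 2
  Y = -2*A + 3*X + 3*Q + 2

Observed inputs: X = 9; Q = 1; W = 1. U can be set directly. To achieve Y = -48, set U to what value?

Substituting into the C equation gives C = -2*U + 3.
So A = 4*U - 4.
Substituting into the Y equation gives Y = -8*U + 40.
Solve -8*U + 40 = -48: U = (-48 - 40) / -8 = 11.

U = 11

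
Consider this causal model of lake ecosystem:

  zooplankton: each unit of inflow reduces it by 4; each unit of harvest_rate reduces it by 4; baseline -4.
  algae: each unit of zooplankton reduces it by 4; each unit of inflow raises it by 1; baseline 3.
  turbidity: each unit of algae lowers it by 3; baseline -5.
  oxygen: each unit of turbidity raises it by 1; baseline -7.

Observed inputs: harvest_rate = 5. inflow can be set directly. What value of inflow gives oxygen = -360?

Substituting into the zooplankton equation gives zooplankton = -4*inflow - 24.
So algae = 17*inflow + 99.
This gives turbidity = -51*inflow - 302.
Substituting into the oxygen equation gives oxygen = -51*inflow - 309.
Solve -51*inflow - 309 = -360: inflow = (-360 + 309) / -51 = 1.

inflow = 1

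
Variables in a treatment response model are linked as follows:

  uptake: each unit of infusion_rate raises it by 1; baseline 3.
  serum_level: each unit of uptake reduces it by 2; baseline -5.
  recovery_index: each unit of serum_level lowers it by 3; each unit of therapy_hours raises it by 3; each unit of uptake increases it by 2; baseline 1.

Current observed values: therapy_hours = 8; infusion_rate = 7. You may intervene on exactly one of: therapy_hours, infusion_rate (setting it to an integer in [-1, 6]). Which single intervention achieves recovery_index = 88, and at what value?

Intervening on therapy_hours: recovery_index = 3*therapy_hours + 96. Reaching 88 requires therapy_hours = -8/3, not an integer.
Intervening on infusion_rate: with other inputs at their observed values, recovery_index = 8*infusion_rate + 64. Solving for 88 gives infusion_rate = 3, within [-1, 6].

set infusion_rate = 3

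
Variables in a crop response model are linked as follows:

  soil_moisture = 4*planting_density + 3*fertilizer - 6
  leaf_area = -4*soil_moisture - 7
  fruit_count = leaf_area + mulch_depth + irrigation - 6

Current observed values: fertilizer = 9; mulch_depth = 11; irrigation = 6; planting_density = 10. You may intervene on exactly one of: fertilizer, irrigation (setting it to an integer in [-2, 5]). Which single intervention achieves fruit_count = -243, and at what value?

Intervening on fertilizer: fruit_count = -12*fertilizer - 132. Reaching -243 requires fertilizer = 37/4, not an integer.
Intervening on irrigation: with other inputs at their observed values, fruit_count = irrigation - 246. Solving for -243 gives irrigation = 3, within [-2, 5].

set irrigation = 3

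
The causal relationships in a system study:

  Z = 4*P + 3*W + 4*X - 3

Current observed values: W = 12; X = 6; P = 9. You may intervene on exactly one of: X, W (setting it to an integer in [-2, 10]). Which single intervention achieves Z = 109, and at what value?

set X = 10

Intervening on X: with other inputs at their observed values, Z = 4*X + 69. Solving for 109 gives X = 10, within [-2, 10].
Intervening on W: Z = 3*W + 57. Reaching 109 requires W = 52/3, not an integer.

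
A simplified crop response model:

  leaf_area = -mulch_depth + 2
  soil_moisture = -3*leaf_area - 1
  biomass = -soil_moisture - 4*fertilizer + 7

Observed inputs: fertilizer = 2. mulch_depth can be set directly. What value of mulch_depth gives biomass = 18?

Substituting into the soil_moisture equation gives soil_moisture = 3*mulch_depth - 7.
Substituting into the biomass equation gives biomass = -3*mulch_depth + 6.
Solve -3*mulch_depth + 6 = 18: mulch_depth = (18 - 6) / -3 = -4.

mulch_depth = -4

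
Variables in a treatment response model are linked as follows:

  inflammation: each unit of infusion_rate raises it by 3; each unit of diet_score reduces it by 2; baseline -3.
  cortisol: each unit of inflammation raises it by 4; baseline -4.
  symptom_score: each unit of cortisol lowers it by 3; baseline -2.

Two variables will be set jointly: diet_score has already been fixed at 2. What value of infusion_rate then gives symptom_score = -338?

infusion_rate = 12

With diet_score held at 2:
Substituting into the inflammation equation gives inflammation = 3*infusion_rate - 7.
So cortisol = 12*infusion_rate - 32.
Substituting into the symptom_score equation gives symptom_score = -36*infusion_rate + 94.
Solve -36*infusion_rate + 94 = -338: infusion_rate = (-338 - 94) / -36 = 12.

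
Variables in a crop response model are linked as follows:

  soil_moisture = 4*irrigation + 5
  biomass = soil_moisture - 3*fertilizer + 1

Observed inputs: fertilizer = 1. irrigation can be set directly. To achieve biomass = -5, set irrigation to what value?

Substituting into the biomass equation gives biomass = 4*irrigation + 3.
Solve 4*irrigation + 3 = -5: irrigation = (-5 - 3) / 4 = -2.

irrigation = -2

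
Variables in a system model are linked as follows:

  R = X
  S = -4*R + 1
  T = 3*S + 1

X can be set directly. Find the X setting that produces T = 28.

X = -2

Substituting into the S equation gives S = -4*X + 1.
This gives T = -12*X + 4.
Solve -12*X + 4 = 28: X = (28 - 4) / -12 = -2.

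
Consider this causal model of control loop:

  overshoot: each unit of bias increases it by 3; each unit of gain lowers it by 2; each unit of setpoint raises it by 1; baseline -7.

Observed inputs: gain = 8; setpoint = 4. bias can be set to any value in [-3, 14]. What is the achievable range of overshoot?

-28 to 23

Substituting into the overshoot equation gives overshoot = 3*bias - 19.
Linear in bias, so extremes are at the endpoints: bias = -3 gives overshoot = -28; bias = 14 gives overshoot = 23.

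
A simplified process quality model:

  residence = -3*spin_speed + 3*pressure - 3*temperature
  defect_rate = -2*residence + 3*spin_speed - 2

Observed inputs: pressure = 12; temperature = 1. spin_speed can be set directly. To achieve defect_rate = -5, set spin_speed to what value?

spin_speed = 7

Substituting into the residence equation gives residence = -3*spin_speed + 33.
Substituting into the defect_rate equation gives defect_rate = 9*spin_speed - 68.
Solve 9*spin_speed - 68 = -5: spin_speed = (-5 + 68) / 9 = 7.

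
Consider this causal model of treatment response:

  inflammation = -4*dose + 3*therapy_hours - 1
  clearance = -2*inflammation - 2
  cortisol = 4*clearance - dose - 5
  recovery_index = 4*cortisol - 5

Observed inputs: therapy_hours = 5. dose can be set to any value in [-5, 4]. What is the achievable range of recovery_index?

Substituting into the inflammation equation gives inflammation = -4*dose + 14.
clearance becomes 8*dose - 30.
So cortisol = 31*dose - 125.
This gives recovery_index = 124*dose - 505.
Linear in dose, so extremes are at the endpoints: dose = -5 gives recovery_index = -1125; dose = 4 gives recovery_index = -9.

-1125 to -9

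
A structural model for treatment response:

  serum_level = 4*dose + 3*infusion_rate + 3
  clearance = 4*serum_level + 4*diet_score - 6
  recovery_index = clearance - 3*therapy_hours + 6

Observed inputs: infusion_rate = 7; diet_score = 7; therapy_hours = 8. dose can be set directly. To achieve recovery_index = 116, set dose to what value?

Substituting into the serum_level equation gives serum_level = 4*dose + 24.
This gives clearance = 16*dose + 118.
Substituting into the recovery_index equation gives recovery_index = 16*dose + 100.
Solve 16*dose + 100 = 116: dose = (116 - 100) / 16 = 1.

dose = 1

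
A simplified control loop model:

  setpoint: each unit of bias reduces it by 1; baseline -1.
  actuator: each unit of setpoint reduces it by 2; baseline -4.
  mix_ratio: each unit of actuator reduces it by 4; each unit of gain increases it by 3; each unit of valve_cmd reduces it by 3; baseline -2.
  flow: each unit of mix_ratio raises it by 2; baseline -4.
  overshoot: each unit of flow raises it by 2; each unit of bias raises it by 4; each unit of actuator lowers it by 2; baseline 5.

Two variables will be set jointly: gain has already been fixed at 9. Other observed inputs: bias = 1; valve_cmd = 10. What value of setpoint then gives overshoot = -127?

setpoint = -5

With gain held at 9:
Intervening on setpoint fixes its value directly, overriding its dependence on bias.
Substituting into the mix_ratio equation gives mix_ratio = 8*setpoint + 11.
So flow = 16*setpoint + 18.
Substituting into the overshoot equation gives overshoot = 36*setpoint + 53.
Solve 36*setpoint + 53 = -127: setpoint = (-127 - 53) / 36 = -5.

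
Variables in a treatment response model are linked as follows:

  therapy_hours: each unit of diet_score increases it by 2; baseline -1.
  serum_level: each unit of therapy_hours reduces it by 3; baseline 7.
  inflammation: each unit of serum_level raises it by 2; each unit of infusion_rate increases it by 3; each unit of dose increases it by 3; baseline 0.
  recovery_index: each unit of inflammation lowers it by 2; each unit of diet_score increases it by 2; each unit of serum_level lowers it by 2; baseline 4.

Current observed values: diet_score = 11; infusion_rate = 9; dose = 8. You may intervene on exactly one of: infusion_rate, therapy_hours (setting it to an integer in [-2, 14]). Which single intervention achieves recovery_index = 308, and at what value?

Intervening on infusion_rate: with other inputs at their observed values, recovery_index = -6*infusion_rate + 314. Solving for 308 gives infusion_rate = 1, within [-2, 14].
Intervening on therapy_hours: recovery_index = 18*therapy_hours - 118. Reaching 308 requires therapy_hours = 71/3, not an integer.

set infusion_rate = 1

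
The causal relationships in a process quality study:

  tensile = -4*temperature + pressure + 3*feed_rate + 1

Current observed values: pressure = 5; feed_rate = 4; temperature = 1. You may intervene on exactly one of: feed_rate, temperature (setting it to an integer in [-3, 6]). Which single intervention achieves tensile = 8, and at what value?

Intervening on feed_rate: with other inputs at their observed values, tensile = 3*feed_rate + 2. Solving for 8 gives feed_rate = 2, within [-3, 6].
Intervening on temperature: tensile = -4*temperature + 18. Reaching 8 requires temperature = 5/2, not an integer.

set feed_rate = 2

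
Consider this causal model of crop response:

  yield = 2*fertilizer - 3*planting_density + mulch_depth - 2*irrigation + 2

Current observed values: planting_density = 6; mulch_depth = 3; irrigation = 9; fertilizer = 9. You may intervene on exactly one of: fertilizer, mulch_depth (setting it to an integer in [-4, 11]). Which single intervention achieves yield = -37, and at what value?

set fertilizer = -3

Intervening on fertilizer: with other inputs at their observed values, yield = 2*fertilizer - 31. Solving for -37 gives fertilizer = -3, within [-4, 11].
Intervening on mulch_depth: yield = mulch_depth - 16. Reaching -37 requires mulch_depth = -21, outside [-4, 11].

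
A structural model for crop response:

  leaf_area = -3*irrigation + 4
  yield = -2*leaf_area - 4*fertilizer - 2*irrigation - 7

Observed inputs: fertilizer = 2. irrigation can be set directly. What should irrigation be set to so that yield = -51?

Substituting into the yield equation gives yield = 4*irrigation - 23.
Solve 4*irrigation - 23 = -51: irrigation = (-51 + 23) / 4 = -7.

irrigation = -7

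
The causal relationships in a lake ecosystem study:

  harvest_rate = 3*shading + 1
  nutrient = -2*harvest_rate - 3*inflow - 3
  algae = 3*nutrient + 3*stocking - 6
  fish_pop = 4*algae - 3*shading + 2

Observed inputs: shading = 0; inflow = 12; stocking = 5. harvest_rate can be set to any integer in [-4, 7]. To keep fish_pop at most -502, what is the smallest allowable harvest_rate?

Intervening on harvest_rate fixes its value directly, overriding its dependence on shading.
Substituting into the nutrient equation gives nutrient = -2*harvest_rate - 39.
Substituting into the algae equation gives algae = -6*harvest_rate - 108.
Substituting into the fish_pop equation gives fish_pop = -24*harvest_rate - 430.
Require -24*harvest_rate - 430 ≤ -502, so harvest_rate ≥ 3.
The smallest integer in [-4, 7] satisfying this is 3.

harvest_rate = 3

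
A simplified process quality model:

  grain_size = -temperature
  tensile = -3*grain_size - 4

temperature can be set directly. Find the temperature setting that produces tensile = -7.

Substituting into the tensile equation gives tensile = 3*temperature - 4.
Solve 3*temperature - 4 = -7: temperature = (-7 + 4) / 3 = -1.

temperature = -1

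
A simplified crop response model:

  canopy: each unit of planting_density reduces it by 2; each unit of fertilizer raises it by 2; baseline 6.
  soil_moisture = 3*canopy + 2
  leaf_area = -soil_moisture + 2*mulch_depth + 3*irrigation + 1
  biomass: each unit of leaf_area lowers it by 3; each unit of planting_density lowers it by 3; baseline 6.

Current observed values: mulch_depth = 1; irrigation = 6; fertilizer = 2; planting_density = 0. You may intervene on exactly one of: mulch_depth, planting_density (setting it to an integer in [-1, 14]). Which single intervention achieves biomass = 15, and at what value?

Intervening on mulch_depth: with other inputs at their observed values, biomass = -6*mulch_depth + 45. Solving for 15 gives mulch_depth = 5, within [-1, 14].
Intervening on planting_density: biomass = -21*planting_density + 39. Reaching 15 requires planting_density = 8/7, not an integer.

set mulch_depth = 5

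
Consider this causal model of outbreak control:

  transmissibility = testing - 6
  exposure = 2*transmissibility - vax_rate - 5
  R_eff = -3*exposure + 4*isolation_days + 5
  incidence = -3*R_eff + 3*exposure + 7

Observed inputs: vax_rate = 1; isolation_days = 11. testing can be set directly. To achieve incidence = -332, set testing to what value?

testing = 1

Substituting into the exposure equation gives exposure = 2*testing - 18.
This gives R_eff = -6*testing + 103.
Substituting into the incidence equation gives incidence = 24*testing - 356.
Solve 24*testing - 356 = -332: testing = (-332 + 356) / 24 = 1.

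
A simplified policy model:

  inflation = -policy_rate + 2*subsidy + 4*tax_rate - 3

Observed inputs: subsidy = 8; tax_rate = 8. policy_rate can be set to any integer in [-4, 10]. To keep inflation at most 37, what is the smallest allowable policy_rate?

policy_rate = 8

Substituting into the inflation equation gives inflation = -policy_rate + 45.
Require -policy_rate + 45 ≤ 37, so policy_rate ≥ 8.
The smallest integer in [-4, 10] satisfying this is 8.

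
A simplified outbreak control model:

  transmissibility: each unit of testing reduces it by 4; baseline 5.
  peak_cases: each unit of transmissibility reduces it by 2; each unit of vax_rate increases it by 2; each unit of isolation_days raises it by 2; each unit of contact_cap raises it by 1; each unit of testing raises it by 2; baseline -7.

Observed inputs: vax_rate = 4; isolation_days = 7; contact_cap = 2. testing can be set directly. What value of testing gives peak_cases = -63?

testing = -7

Substituting into the peak_cases equation gives peak_cases = 10*testing + 7.
Solve 10*testing + 7 = -63: testing = (-63 - 7) / 10 = -7.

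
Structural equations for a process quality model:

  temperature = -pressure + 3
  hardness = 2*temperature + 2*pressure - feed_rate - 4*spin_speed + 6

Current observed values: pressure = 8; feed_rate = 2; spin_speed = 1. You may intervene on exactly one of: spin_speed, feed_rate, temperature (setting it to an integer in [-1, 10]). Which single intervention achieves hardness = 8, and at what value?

Intervening on spin_speed: hardness = -4*spin_speed + 10. Reaching 8 requires spin_speed = 1/2, not an integer.
Intervening on feed_rate: with other inputs at their observed values, hardness = -feed_rate + 8. Solving for 8 gives feed_rate = 0, within [-1, 10].
Intervening on temperature: hardness = 2*temperature + 16. Reaching 8 requires temperature = -4, outside [-1, 10].

set feed_rate = 0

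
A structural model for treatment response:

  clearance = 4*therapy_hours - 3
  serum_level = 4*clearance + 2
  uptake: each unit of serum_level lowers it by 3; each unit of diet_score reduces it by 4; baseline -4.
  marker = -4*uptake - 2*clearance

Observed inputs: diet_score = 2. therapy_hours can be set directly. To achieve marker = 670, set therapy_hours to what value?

therapy_hours = 4

Substituting into the serum_level equation gives serum_level = 16*therapy_hours - 10.
Substituting into the uptake equation gives uptake = -48*therapy_hours + 18.
marker becomes 184*therapy_hours - 66.
Solve 184*therapy_hours - 66 = 670: therapy_hours = (670 + 66) / 184 = 4.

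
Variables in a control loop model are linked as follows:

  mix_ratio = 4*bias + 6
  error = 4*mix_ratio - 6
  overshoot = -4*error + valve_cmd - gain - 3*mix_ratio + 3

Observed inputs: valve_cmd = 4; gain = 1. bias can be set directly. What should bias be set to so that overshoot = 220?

Substituting into the error equation gives error = 16*bias + 18.
So overshoot = -76*bias - 84.
Solve -76*bias - 84 = 220: bias = (220 + 84) / -76 = -4.

bias = -4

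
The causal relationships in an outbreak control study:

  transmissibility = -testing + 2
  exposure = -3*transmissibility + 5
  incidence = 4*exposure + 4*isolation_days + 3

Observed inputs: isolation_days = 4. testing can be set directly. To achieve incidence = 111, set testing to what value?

testing = 8

Substituting into the exposure equation gives exposure = 3*testing - 1.
This gives incidence = 12*testing + 15.
Solve 12*testing + 15 = 111: testing = (111 - 15) / 12 = 8.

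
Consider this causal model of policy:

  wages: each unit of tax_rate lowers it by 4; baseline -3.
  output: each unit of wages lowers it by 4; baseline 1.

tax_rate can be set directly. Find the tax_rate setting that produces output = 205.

Substituting into the output equation gives output = 16*tax_rate + 13.
Solve 16*tax_rate + 13 = 205: tax_rate = (205 - 13) / 16 = 12.

tax_rate = 12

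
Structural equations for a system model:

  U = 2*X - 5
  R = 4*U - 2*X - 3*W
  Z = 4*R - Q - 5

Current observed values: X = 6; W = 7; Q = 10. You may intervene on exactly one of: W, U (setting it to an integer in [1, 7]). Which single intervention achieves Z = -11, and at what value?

Intervening on W: with other inputs at their observed values, Z = -12*W + 49. Solving for -11 gives W = 5, within [1, 7].
Intervening on U: Z = 16*U - 147. Reaching -11 requires U = 17/2, not an integer.

set W = 5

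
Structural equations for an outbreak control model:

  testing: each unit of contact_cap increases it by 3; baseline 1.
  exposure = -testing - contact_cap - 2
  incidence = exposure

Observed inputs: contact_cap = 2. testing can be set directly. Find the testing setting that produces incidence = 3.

testing = -7

Intervening on testing fixes its value directly, overriding its dependence on contact_cap.
Substituting into the exposure equation gives exposure = -testing - 4.
Substituting into the incidence equation gives incidence = -testing - 4.
Solve -testing - 4 = 3: testing = (3 + 4) / -1 = -7.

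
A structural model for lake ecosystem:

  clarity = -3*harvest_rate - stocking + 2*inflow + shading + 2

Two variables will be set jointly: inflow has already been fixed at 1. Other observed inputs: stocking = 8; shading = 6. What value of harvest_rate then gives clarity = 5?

With inflow held at 1:
Substituting into the clarity equation gives clarity = -3*harvest_rate + 2.
Solve -3*harvest_rate + 2 = 5: harvest_rate = (5 - 2) / -3 = -1.

harvest_rate = -1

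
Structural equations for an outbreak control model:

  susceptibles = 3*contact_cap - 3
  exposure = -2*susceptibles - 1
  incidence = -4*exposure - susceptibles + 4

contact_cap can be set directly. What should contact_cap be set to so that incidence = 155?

contact_cap = 8

Substituting into the exposure equation gives exposure = -6*contact_cap + 5.
So incidence = 21*contact_cap - 13.
Solve 21*contact_cap - 13 = 155: contact_cap = (155 + 13) / 21 = 8.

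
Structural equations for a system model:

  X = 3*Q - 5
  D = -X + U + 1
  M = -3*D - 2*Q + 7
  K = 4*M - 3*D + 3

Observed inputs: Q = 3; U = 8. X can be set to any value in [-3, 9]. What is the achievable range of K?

-173 to 7

Intervening on X fixes its value directly, overriding its dependence on Q.
Substituting into the D equation gives D = -X + 9.
Substituting into the M equation gives M = 3*X - 26.
K becomes 15*X - 128.
Linear in X, so extremes are at the endpoints: X = -3 gives K = -173; X = 9 gives K = 7.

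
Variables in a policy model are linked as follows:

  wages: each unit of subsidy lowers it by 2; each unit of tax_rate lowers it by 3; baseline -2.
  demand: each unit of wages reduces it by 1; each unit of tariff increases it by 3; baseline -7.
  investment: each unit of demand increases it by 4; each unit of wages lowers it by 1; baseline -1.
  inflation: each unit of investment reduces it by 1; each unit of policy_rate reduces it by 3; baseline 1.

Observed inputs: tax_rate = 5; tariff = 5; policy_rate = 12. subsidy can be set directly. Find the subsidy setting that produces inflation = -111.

Substituting into the wages equation gives wages = -2*subsidy - 17.
Substituting into the demand equation gives demand = 2*subsidy + 25.
investment becomes 10*subsidy + 116.
inflation becomes -10*subsidy - 151.
Solve -10*subsidy - 151 = -111: subsidy = (-111 + 151) / -10 = -4.

subsidy = -4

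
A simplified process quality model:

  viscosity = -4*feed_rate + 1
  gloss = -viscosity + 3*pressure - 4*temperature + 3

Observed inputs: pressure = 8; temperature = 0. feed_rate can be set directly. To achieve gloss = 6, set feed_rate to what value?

Substituting into the gloss equation gives gloss = 4*feed_rate + 26.
Solve 4*feed_rate + 26 = 6: feed_rate = (6 - 26) / 4 = -5.

feed_rate = -5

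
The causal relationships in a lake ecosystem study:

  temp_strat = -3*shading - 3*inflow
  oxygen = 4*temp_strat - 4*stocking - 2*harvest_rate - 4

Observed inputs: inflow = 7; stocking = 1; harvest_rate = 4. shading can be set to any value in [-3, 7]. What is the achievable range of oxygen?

Substituting into the temp_strat equation gives temp_strat = -3*shading - 21.
This gives oxygen = -12*shading - 100.
Linear in shading, so extremes are at the endpoints: shading = -3 gives oxygen = -64; shading = 7 gives oxygen = -184.

-184 to -64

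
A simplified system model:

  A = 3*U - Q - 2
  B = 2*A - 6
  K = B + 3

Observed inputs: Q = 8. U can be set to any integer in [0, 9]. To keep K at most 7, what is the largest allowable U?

Substituting into the A equation gives A = 3*U - 10.
This gives B = 6*U - 26.
Substituting into the K equation gives K = 6*U - 23.
Require 6*U - 23 ≤ 7, so U ≤ 5.
The largest integer in [0, 9] satisfying this is 5.

U = 5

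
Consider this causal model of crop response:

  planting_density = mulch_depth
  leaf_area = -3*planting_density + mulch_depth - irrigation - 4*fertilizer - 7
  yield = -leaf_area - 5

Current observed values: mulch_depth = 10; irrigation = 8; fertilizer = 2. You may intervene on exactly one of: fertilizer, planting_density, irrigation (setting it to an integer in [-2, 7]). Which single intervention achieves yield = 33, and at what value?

set irrigation = 3

Intervening on fertilizer: yield = 4*fertilizer + 30. Reaching 33 requires fertilizer = 3/4, not an integer.
Intervening on planting_density: yield = 3*planting_density + 8. Reaching 33 requires planting_density = 25/3, not an integer.
Intervening on irrigation: with other inputs at their observed values, yield = irrigation + 30. Solving for 33 gives irrigation = 3, within [-2, 7].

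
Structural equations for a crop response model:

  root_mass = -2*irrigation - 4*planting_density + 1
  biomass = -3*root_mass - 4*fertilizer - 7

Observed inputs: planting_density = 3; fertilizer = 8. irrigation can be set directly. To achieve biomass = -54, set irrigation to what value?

Substituting into the root_mass equation gives root_mass = -2*irrigation - 11.
So biomass = 6*irrigation - 6.
Solve 6*irrigation - 6 = -54: irrigation = (-54 + 6) / 6 = -8.

irrigation = -8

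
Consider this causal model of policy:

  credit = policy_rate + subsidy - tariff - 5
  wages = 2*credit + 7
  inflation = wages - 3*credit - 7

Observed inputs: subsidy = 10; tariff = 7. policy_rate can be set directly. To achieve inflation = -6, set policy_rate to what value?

policy_rate = 8

Substituting into the credit equation gives credit = policy_rate - 2.
Substituting into the wages equation gives wages = 2*policy_rate + 3.
Substituting into the inflation equation gives inflation = -policy_rate + 2.
Solve -policy_rate + 2 = -6: policy_rate = (-6 - 2) / -1 = 8.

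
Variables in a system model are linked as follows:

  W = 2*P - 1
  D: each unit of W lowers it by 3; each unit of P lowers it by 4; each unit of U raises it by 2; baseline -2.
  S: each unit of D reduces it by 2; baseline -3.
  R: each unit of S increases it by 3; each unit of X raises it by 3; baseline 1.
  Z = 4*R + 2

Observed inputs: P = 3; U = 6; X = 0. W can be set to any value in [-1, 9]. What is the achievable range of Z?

-54 to 666

Intervening on W fixes its value directly, overriding its dependence on P.
Substituting into the D equation gives D = -3*W - 2.
Substituting into the S equation gives S = 6*W + 1.
Substituting into the R equation gives R = 18*W + 4.
This gives Z = 72*W + 18.
Linear in W, so extremes are at the endpoints: W = -1 gives Z = -54; W = 9 gives Z = 666.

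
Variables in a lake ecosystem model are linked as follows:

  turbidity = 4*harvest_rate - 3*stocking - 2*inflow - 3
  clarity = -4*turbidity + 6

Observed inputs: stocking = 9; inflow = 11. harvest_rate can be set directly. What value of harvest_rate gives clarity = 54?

Substituting into the turbidity equation gives turbidity = 4*harvest_rate - 52.
This gives clarity = -16*harvest_rate + 214.
Solve -16*harvest_rate + 214 = 54: harvest_rate = (54 - 214) / -16 = 10.

harvest_rate = 10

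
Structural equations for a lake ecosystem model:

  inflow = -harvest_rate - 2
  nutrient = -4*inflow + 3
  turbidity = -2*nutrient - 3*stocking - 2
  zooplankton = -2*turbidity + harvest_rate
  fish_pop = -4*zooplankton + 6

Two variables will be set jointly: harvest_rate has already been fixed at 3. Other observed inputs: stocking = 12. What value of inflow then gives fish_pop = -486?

inflow = -2

With harvest_rate held at 3:
Intervening on inflow fixes its value directly, overriding its dependence on harvest_rate.
Substituting into the turbidity equation gives turbidity = 8*inflow - 44.
This gives zooplankton = -16*inflow + 91.
Substituting into the fish_pop equation gives fish_pop = 64*inflow - 358.
Solve 64*inflow - 358 = -486: inflow = (-486 + 358) / 64 = -2.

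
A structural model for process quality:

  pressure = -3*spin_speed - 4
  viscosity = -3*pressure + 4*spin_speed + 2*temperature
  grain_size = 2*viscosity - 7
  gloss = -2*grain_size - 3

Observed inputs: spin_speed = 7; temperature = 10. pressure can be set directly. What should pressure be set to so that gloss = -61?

pressure = 10

Intervening on pressure fixes its value directly, overriding its dependence on spin_speed.
Substituting into the viscosity equation gives viscosity = -3*pressure + 48.
So grain_size = -6*pressure + 89.
Substituting into the gloss equation gives gloss = 12*pressure - 181.
Solve 12*pressure - 181 = -61: pressure = (-61 + 181) / 12 = 10.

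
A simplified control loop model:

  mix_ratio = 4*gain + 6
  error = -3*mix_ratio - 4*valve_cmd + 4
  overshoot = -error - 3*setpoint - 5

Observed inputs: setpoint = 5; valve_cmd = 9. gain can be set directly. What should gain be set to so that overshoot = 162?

Substituting into the error equation gives error = -12*gain - 50.
This gives overshoot = 12*gain + 30.
Solve 12*gain + 30 = 162: gain = (162 - 30) / 12 = 11.

gain = 11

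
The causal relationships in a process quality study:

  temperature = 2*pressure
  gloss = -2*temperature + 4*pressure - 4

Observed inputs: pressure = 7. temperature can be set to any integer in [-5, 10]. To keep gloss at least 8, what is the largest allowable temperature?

temperature = 8

Intervening on temperature fixes its value directly, overriding its dependence on pressure.
Substituting into the gloss equation gives gloss = -2*temperature + 24.
Require -2*temperature + 24 ≥ 8, so temperature ≤ 8.
The largest integer in [-5, 10] satisfying this is 8.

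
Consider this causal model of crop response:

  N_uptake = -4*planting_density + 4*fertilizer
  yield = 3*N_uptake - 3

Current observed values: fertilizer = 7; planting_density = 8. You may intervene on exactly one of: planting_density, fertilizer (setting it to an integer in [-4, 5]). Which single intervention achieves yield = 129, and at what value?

set planting_density = -4

Intervening on planting_density: with other inputs at their observed values, yield = -12*planting_density + 81. Solving for 129 gives planting_density = -4, within [-4, 5].
Intervening on fertilizer: yield = 12*fertilizer - 99. Reaching 129 requires fertilizer = 19, outside [-4, 5].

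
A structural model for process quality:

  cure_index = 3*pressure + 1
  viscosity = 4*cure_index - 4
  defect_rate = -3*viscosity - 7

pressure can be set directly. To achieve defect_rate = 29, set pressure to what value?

Substituting into the viscosity equation gives viscosity = 12*pressure.
Substituting into the defect_rate equation gives defect_rate = -36*pressure - 7.
Solve -36*pressure - 7 = 29: pressure = (29 + 7) / -36 = -1.

pressure = -1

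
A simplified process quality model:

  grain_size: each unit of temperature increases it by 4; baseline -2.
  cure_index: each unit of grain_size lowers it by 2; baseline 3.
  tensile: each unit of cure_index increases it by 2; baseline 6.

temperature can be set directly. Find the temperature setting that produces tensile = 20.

temperature = 0

Substituting into the cure_index equation gives cure_index = -8*temperature + 7.
tensile becomes -16*temperature + 20.
Solve -16*temperature + 20 = 20: temperature = (20 - 20) / -16 = 0.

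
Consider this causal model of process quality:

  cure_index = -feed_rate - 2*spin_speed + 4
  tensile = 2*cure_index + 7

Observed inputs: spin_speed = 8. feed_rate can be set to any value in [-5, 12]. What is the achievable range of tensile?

Substituting into the cure_index equation gives cure_index = -feed_rate - 12.
Substituting into the tensile equation gives tensile = -2*feed_rate - 17.
Linear in feed_rate, so extremes are at the endpoints: feed_rate = -5 gives tensile = -7; feed_rate = 12 gives tensile = -41.

-41 to -7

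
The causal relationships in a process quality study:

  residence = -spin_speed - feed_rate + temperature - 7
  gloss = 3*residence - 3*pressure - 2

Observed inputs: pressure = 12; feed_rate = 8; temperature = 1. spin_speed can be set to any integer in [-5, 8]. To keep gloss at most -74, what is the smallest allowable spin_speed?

Substituting into the residence equation gives residence = -spin_speed - 14.
Substituting into the gloss equation gives gloss = -3*spin_speed - 80.
Require -3*spin_speed - 80 ≤ -74, so spin_speed ≥ -2.
The smallest integer in [-5, 8] satisfying this is -2.

spin_speed = -2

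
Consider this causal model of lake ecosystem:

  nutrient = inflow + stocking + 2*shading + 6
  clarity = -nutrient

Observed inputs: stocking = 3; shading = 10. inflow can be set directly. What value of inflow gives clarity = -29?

Substituting into the nutrient equation gives nutrient = inflow + 29.
Substituting into the clarity equation gives clarity = -inflow - 29.
Solve -inflow - 29 = -29: inflow = (-29 + 29) / -1 = 0.

inflow = 0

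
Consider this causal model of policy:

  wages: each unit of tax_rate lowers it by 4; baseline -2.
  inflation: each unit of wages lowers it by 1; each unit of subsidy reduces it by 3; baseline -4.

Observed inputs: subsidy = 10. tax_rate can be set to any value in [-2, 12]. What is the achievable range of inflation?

-40 to 16

Substituting into the inflation equation gives inflation = 4*tax_rate - 32.
Linear in tax_rate, so extremes are at the endpoints: tax_rate = -2 gives inflation = -40; tax_rate = 12 gives inflation = 16.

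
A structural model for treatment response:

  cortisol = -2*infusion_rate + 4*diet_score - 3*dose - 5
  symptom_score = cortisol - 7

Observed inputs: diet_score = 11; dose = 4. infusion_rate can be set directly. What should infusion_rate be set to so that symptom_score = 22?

Substituting into the cortisol equation gives cortisol = -2*infusion_rate + 27.
Substituting into the symptom_score equation gives symptom_score = -2*infusion_rate + 20.
Solve -2*infusion_rate + 20 = 22: infusion_rate = (22 - 20) / -2 = -1.

infusion_rate = -1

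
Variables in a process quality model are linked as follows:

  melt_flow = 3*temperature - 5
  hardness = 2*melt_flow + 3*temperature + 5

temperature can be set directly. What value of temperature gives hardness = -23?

Substituting into the hardness equation gives hardness = 9*temperature - 5.
Solve 9*temperature - 5 = -23: temperature = (-23 + 5) / 9 = -2.

temperature = -2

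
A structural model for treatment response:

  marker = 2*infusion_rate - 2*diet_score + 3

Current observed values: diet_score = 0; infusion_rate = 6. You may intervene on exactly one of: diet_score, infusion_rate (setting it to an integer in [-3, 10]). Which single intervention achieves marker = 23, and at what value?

Intervening on diet_score: marker = -2*diet_score + 15. Reaching 23 requires diet_score = -4, outside [-3, 10].
Intervening on infusion_rate: with other inputs at their observed values, marker = 2*infusion_rate + 3. Solving for 23 gives infusion_rate = 10, within [-3, 10].

set infusion_rate = 10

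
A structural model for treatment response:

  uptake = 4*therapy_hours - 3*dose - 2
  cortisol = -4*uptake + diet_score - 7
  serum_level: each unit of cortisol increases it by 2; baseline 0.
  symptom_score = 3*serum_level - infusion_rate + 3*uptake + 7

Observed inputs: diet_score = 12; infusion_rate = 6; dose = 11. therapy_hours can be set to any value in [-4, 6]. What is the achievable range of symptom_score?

Substituting into the uptake equation gives uptake = 4*therapy_hours - 35.
So cortisol = -16*therapy_hours + 145.
Substituting into the serum_level equation gives serum_level = -32*therapy_hours + 290.
This gives symptom_score = -84*therapy_hours + 766.
Linear in therapy_hours, so extremes are at the endpoints: therapy_hours = -4 gives symptom_score = 1102; therapy_hours = 6 gives symptom_score = 262.

262 to 1102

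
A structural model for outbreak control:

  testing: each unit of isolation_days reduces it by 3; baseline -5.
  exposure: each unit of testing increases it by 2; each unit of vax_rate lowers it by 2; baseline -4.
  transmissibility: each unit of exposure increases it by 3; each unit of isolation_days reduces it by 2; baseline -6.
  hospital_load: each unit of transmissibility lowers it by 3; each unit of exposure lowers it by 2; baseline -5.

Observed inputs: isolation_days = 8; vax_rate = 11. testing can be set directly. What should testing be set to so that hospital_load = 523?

Intervening on testing fixes its value directly, overriding its dependence on isolation_days.
Substituting into the exposure equation gives exposure = 2*testing - 26.
So transmissibility = 6*testing - 100.
So hospital_load = -22*testing + 347.
Solve -22*testing + 347 = 523: testing = (523 - 347) / -22 = -8.

testing = -8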